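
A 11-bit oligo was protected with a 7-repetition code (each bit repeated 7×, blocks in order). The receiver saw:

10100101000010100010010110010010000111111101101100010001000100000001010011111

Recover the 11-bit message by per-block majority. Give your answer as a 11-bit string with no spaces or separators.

00010110001

Block 1 (1010010): 3 ones → 0
Block 2 (1000010): 2 ones → 0
Block 3 (1000100): 2 ones → 0
Block 4 (1011001): 4 ones → 1
Block 5 (0010000): 1 one → 0
Block 6 (1111111): 7 ones → 1
Block 7 (0110110): 4 ones → 1
Block 8 (0010001): 2 ones → 0
Block 9 (0001000): 1 one → 0
Block 10 (0000101): 2 ones → 0
Block 11 (0011111): 5 ones → 1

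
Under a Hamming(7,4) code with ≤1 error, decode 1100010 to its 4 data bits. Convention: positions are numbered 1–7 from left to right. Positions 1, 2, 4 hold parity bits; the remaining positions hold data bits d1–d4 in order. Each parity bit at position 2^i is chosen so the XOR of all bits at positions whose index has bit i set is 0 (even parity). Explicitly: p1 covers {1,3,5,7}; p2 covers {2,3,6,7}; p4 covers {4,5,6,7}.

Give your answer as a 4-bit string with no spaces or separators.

0110

s1 (pos 1,3,5,7): 1⊕0⊕0⊕0 = 1
s2 (pos 2,3,6,7): 1⊕0⊕1⊕0 = 0
s4 (pos 4,5,6,7): 0⊕0⊕1⊕0 = 1
Syndrome s4…s1 = 101 → error at position 5.
Flip position 5: 1100010 → 1100110
Read data bits from positions 3,5,6,7: 0110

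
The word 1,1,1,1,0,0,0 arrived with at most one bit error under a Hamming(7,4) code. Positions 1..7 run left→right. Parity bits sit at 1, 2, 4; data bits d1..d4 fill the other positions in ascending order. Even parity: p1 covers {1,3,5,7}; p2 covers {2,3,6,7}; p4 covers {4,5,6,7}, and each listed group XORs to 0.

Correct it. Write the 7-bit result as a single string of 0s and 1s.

1110000

s1 (pos 1,3,5,7): 1⊕1⊕0⊕0 = 0
s2 (pos 2,3,6,7): 1⊕1⊕0⊕0 = 0
s4 (pos 4,5,6,7): 1⊕0⊕0⊕0 = 1
Syndrome s4…s1 = 100 → error at position 4.
Flip position 4: 1111000 → 1110000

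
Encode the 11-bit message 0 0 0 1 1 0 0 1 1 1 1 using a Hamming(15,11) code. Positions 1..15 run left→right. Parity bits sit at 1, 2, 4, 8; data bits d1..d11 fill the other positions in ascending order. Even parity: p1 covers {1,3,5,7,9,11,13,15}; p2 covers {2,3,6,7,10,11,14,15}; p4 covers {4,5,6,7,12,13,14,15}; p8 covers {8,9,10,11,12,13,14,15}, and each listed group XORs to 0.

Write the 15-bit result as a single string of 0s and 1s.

Place data at non-parity positions: p1 p2 0 p4 0 0 1 p8 1 0 0 1 1 1 1
p1 (pos 1,3,5,7,9,11,13,15): XOR of data positions = 0⊕0⊕1⊕1⊕0⊕1⊕1 = 0
p2 (pos 2,3,6,7,10,11,14,15): XOR of data positions = 0⊕0⊕1⊕0⊕0⊕1⊕1 = 1
p4 (pos 4,5,6,7,12,13,14,15): XOR of data positions = 0⊕0⊕1⊕1⊕1⊕1⊕1 = 1
p8 (pos 8,9,10,11,12,13,14,15): XOR of data positions = 1⊕0⊕0⊕1⊕1⊕1⊕1 = 1
Codeword: 010100111001111

010100111001111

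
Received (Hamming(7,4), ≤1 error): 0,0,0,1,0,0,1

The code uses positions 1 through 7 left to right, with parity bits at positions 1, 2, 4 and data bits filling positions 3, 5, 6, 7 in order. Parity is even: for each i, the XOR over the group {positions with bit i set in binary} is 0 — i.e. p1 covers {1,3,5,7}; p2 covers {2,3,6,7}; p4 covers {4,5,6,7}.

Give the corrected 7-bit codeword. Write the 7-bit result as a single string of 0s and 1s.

0011001

s1 (pos 1,3,5,7): 0⊕0⊕0⊕1 = 1
s2 (pos 2,3,6,7): 0⊕0⊕0⊕1 = 1
s4 (pos 4,5,6,7): 1⊕0⊕0⊕1 = 0
Syndrome s4…s1 = 011 → error at position 3.
Flip position 3: 0001001 → 0011001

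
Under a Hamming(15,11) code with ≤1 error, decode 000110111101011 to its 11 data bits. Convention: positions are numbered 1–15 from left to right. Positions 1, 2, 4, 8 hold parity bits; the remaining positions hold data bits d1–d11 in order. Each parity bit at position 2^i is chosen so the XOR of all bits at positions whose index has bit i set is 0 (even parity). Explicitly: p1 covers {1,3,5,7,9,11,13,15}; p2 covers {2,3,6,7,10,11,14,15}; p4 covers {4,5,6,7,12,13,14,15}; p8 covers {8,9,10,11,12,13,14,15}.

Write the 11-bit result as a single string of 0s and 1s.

01011101011

s1 (pos 1,3,5,7,9,11,13,15): 0⊕0⊕1⊕1⊕1⊕0⊕0⊕1 = 0
s2 (pos 2,3,6,7,10,11,14,15): 0⊕0⊕0⊕1⊕1⊕0⊕1⊕1 = 0
s4 (pos 4,5,6,7,12,13,14,15): 1⊕1⊕0⊕1⊕1⊕0⊕1⊕1 = 0
s8 (pos 8,9,10,11,12,13,14,15): 1⊕1⊕1⊕0⊕1⊕0⊕1⊕1 = 0
Syndrome s8…s1 = 0000 → no error.
Read data bits from positions 3,5,6,7,9,10,11,12,13,14,15: 01011101011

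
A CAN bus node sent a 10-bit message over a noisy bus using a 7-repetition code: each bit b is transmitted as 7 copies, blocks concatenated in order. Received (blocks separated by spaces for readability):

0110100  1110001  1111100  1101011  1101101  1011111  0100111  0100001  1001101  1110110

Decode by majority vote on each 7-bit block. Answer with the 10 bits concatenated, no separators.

0111111011

Block 1 (0110100): 3 ones → 0
Block 2 (1110001): 4 ones → 1
Block 3 (1111100): 5 ones → 1
Block 4 (1101011): 5 ones → 1
Block 5 (1101101): 5 ones → 1
Block 6 (1011111): 6 ones → 1
Block 7 (0100111): 4 ones → 1
Block 8 (0100001): 2 ones → 0
Block 9 (1001101): 4 ones → 1
Block 10 (1110110): 5 ones → 1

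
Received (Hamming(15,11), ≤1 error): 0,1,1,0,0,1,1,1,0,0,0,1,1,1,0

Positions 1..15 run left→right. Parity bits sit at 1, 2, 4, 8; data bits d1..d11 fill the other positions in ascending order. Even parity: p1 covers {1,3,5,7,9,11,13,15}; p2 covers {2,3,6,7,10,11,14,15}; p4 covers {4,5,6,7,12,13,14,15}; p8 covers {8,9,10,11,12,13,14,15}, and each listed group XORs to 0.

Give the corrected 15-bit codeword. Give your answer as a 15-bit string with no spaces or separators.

s1 (pos 1,3,5,7,9,11,13,15): 0⊕1⊕0⊕1⊕0⊕0⊕1⊕0 = 1
s2 (pos 2,3,6,7,10,11,14,15): 1⊕1⊕1⊕1⊕0⊕0⊕1⊕0 = 1
s4 (pos 4,5,6,7,12,13,14,15): 0⊕0⊕1⊕1⊕1⊕1⊕1⊕0 = 1
s8 (pos 8,9,10,11,12,13,14,15): 1⊕0⊕0⊕0⊕1⊕1⊕1⊕0 = 0
Syndrome s8…s1 = 0111 → error at position 7.
Flip position 7: 011001110001110 → 011001010001110

011001010001110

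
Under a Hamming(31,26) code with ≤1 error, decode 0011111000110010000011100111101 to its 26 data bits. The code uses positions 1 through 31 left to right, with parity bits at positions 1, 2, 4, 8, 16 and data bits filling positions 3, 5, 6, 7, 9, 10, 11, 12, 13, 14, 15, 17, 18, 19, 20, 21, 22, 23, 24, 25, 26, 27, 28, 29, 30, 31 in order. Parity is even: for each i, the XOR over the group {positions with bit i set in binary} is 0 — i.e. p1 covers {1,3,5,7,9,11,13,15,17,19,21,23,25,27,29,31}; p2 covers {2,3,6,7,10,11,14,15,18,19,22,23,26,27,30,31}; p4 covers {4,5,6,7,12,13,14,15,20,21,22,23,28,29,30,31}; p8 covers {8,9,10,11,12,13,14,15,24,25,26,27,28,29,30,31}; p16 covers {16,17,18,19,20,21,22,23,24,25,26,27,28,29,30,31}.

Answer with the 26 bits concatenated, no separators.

s1 (pos 1,3,5,7,9,11,13,15,17,19,21,23,25,27,29,31): 0⊕1⊕1⊕1⊕0⊕1⊕0⊕1⊕0⊕0⊕1⊕1⊕0⊕1⊕1⊕1 = 0
s2 (pos 2,3,6,7,10,11,14,15,18,19,22,23,26,27,30,31): 0⊕1⊕1⊕1⊕0⊕1⊕0⊕1⊕0⊕0⊕1⊕1⊕1⊕1⊕0⊕1 = 0
s4 (pos 4,5,6,7,12,13,14,15,20,21,22,23,28,29,30,31): 1⊕1⊕1⊕1⊕1⊕0⊕0⊕1⊕0⊕1⊕1⊕1⊕1⊕1⊕0⊕1 = 0
s8 (pos 8,9,10,11,12,13,14,15,24,25,26,27,28,29,30,31): 0⊕0⊕0⊕1⊕1⊕0⊕0⊕1⊕0⊕0⊕1⊕1⊕1⊕1⊕0⊕1 = 0
s16 (pos 16,17,18,19,20,21,22,23,24,25,26,27,28,29,30,31): 0⊕0⊕0⊕0⊕0⊕1⊕1⊕1⊕0⊕0⊕1⊕1⊕1⊕1⊕0⊕1 = 0
Syndrome s16…s1 = 00000 → no error.
Read data bits from positions 3,5,6,7,9,10,11,12,13,14,15,17,18,19,20,21,22,23,24,25,26,27,28,29,30,31: 11110011001000011100111101

11110011001000011100111101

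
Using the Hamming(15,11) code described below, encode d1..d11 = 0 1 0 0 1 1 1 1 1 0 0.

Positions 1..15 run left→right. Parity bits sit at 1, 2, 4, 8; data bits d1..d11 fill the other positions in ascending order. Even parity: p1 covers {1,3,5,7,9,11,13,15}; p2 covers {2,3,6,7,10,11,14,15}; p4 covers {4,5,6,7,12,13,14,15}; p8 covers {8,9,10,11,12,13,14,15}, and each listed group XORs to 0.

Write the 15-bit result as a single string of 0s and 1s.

000110011111100

Place data at non-parity positions: p1 p2 0 p4 1 0 0 p8 1 1 1 1 1 0 0
p1 (pos 1,3,5,7,9,11,13,15): XOR of data positions = 0⊕1⊕0⊕1⊕1⊕1⊕0 = 0
p2 (pos 2,3,6,7,10,11,14,15): XOR of data positions = 0⊕0⊕0⊕1⊕1⊕0⊕0 = 0
p4 (pos 4,5,6,7,12,13,14,15): XOR of data positions = 1⊕0⊕0⊕1⊕1⊕0⊕0 = 1
p8 (pos 8,9,10,11,12,13,14,15): XOR of data positions = 1⊕1⊕1⊕1⊕1⊕0⊕0 = 1
Codeword: 000110011111100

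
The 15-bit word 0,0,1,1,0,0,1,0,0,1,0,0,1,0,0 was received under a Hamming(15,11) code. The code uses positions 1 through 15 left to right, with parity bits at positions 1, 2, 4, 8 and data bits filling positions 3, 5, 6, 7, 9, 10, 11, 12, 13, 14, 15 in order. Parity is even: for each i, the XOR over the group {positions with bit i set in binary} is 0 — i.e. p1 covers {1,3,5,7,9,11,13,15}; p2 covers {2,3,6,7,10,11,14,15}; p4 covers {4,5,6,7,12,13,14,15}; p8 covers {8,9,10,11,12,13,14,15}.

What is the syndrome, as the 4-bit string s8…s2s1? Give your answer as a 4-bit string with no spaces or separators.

s1 (pos 1,3,5,7,9,11,13,15): 0⊕1⊕0⊕1⊕0⊕0⊕1⊕0 = 1
s2 (pos 2,3,6,7,10,11,14,15): 0⊕1⊕0⊕1⊕1⊕0⊕0⊕0 = 1
s4 (pos 4,5,6,7,12,13,14,15): 1⊕0⊕0⊕1⊕0⊕1⊕0⊕0 = 1
s8 (pos 8,9,10,11,12,13,14,15): 0⊕0⊕1⊕0⊕0⊕1⊕0⊕0 = 0
Syndrome s8…s1 = 0111 → error at position 7.

0111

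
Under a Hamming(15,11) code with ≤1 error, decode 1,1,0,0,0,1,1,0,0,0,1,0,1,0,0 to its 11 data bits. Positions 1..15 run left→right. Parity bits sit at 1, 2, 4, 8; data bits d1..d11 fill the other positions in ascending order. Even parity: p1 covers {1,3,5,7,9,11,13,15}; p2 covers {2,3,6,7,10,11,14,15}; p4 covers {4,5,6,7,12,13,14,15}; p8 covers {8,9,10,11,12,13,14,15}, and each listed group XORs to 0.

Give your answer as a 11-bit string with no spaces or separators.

00110010100

s1 (pos 1,3,5,7,9,11,13,15): 1⊕0⊕0⊕1⊕0⊕1⊕1⊕0 = 0
s2 (pos 2,3,6,7,10,11,14,15): 1⊕0⊕1⊕1⊕0⊕1⊕0⊕0 = 0
s4 (pos 4,5,6,7,12,13,14,15): 0⊕0⊕1⊕1⊕0⊕1⊕0⊕0 = 1
s8 (pos 8,9,10,11,12,13,14,15): 0⊕0⊕0⊕1⊕0⊕1⊕0⊕0 = 0
Syndrome s8…s1 = 0100 → error at position 4.
Flip position 4: 110001100010100 → 110101100010100
Read data bits from positions 3,5,6,7,9,10,11,12,13,14,15: 00110010100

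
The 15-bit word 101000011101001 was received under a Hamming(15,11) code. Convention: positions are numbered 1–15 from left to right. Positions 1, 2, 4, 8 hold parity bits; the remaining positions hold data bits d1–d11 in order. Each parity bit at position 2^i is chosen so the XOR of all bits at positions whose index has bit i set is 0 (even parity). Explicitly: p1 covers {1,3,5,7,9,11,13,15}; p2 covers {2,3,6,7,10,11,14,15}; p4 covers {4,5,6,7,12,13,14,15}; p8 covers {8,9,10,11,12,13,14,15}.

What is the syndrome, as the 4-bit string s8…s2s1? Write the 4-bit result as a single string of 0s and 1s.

1010

s1 (pos 1,3,5,7,9,11,13,15): 1⊕1⊕0⊕0⊕1⊕0⊕0⊕1 = 0
s2 (pos 2,3,6,7,10,11,14,15): 0⊕1⊕0⊕0⊕1⊕0⊕0⊕1 = 1
s4 (pos 4,5,6,7,12,13,14,15): 0⊕0⊕0⊕0⊕1⊕0⊕0⊕1 = 0
s8 (pos 8,9,10,11,12,13,14,15): 1⊕1⊕1⊕0⊕1⊕0⊕0⊕1 = 1
Syndrome s8…s1 = 1010 → error at position 10.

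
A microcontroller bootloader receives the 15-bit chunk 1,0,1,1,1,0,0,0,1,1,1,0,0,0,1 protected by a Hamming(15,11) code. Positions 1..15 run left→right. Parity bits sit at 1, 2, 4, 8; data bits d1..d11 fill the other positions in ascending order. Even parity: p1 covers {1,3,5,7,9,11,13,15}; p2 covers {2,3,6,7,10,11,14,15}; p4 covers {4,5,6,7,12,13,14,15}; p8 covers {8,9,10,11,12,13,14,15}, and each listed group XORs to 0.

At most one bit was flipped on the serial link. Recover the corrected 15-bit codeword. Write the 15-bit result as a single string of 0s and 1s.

101010001110001

s1 (pos 1,3,5,7,9,11,13,15): 1⊕1⊕1⊕0⊕1⊕1⊕0⊕1 = 0
s2 (pos 2,3,6,7,10,11,14,15): 0⊕1⊕0⊕0⊕1⊕1⊕0⊕1 = 0
s4 (pos 4,5,6,7,12,13,14,15): 1⊕1⊕0⊕0⊕0⊕0⊕0⊕1 = 1
s8 (pos 8,9,10,11,12,13,14,15): 0⊕1⊕1⊕1⊕0⊕0⊕0⊕1 = 0
Syndrome s8…s1 = 0100 → error at position 4.
Flip position 4: 101110001110001 → 101010001110001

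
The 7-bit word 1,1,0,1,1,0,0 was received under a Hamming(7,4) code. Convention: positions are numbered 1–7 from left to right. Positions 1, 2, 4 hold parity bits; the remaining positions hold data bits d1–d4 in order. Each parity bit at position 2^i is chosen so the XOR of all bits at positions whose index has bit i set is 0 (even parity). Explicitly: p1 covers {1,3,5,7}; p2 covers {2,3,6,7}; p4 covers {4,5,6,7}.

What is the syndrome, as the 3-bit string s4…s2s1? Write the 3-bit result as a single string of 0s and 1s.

s1 (pos 1,3,5,7): 1⊕0⊕1⊕0 = 0
s2 (pos 2,3,6,7): 1⊕0⊕0⊕0 = 1
s4 (pos 4,5,6,7): 1⊕1⊕0⊕0 = 0
Syndrome s4…s1 = 010 → error at position 2.

010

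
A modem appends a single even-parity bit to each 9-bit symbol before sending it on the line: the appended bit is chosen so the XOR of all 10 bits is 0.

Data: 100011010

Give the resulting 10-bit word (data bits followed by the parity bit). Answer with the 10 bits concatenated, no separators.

XOR of the 9 data bits: 1⊕0⊕0⊕0⊕1⊕1⊕0⊕1⊕0 = 0
Parity bit = 0 (so all 10 bits XOR to 0).

1000110100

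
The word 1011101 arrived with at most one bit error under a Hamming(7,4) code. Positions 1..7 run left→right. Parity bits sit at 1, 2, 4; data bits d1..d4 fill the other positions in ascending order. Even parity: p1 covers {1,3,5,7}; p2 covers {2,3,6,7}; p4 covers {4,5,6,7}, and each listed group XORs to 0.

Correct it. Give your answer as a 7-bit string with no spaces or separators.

s1 (pos 1,3,5,7): 1⊕1⊕1⊕1 = 0
s2 (pos 2,3,6,7): 0⊕1⊕0⊕1 = 0
s4 (pos 4,5,6,7): 1⊕1⊕0⊕1 = 1
Syndrome s4…s1 = 100 → error at position 4.
Flip position 4: 1011101 → 1010101

1010101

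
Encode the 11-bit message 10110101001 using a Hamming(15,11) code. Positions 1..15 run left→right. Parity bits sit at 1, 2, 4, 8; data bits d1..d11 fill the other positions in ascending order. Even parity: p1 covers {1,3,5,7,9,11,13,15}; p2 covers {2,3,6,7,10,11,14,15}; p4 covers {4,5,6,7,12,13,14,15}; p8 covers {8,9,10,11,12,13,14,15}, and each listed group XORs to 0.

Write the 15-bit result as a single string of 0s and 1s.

Place data at non-parity positions: p1 p2 1 p4 0 1 1 p8 0 1 0 1 0 0 1
p1 (pos 1,3,5,7,9,11,13,15): XOR of data positions = 1⊕0⊕1⊕0⊕0⊕0⊕1 = 1
p2 (pos 2,3,6,7,10,11,14,15): XOR of data positions = 1⊕1⊕1⊕1⊕0⊕0⊕1 = 1
p4 (pos 4,5,6,7,12,13,14,15): XOR of data positions = 0⊕1⊕1⊕1⊕0⊕0⊕1 = 0
p8 (pos 8,9,10,11,12,13,14,15): XOR of data positions = 0⊕1⊕0⊕1⊕0⊕0⊕1 = 1
Codeword: 111001110101001

111001110101001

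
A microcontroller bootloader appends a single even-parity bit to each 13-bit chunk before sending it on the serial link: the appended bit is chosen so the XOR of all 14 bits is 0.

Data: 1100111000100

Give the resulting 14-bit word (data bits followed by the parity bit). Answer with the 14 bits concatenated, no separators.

11001110001000

XOR of the 13 data bits: 1⊕1⊕0⊕0⊕1⊕1⊕1⊕0⊕0⊕0⊕1⊕0⊕0 = 0
Parity bit = 0 (so all 14 bits XOR to 0).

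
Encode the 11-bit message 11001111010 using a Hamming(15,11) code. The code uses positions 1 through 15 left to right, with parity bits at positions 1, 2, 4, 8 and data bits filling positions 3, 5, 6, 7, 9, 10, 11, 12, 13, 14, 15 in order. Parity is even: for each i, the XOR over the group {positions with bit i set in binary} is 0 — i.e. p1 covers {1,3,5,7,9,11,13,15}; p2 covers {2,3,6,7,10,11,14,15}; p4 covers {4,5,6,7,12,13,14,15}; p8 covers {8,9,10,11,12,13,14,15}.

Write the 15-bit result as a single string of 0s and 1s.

001110011111010

Place data at non-parity positions: p1 p2 1 p4 1 0 0 p8 1 1 1 1 0 1 0
p1 (pos 1,3,5,7,9,11,13,15): XOR of data positions = 1⊕1⊕0⊕1⊕1⊕0⊕0 = 0
p2 (pos 2,3,6,7,10,11,14,15): XOR of data positions = 1⊕0⊕0⊕1⊕1⊕1⊕0 = 0
p4 (pos 4,5,6,7,12,13,14,15): XOR of data positions = 1⊕0⊕0⊕1⊕0⊕1⊕0 = 1
p8 (pos 8,9,10,11,12,13,14,15): XOR of data positions = 1⊕1⊕1⊕1⊕0⊕1⊕0 = 1
Codeword: 001110011111010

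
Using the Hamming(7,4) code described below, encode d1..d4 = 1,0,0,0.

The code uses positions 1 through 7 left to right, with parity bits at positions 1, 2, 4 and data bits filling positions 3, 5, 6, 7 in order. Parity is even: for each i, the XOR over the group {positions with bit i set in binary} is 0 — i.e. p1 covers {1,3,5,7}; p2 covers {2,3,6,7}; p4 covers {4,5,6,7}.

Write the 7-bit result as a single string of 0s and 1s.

Place data at non-parity positions: p1 p2 1 p4 0 0 0
p1 (pos 1,3,5,7): XOR of data positions = 1⊕0⊕0 = 1
p2 (pos 2,3,6,7): XOR of data positions = 1⊕0⊕0 = 1
p4 (pos 4,5,6,7): XOR of data positions = 0⊕0⊕0 = 0
Codeword: 1110000

1110000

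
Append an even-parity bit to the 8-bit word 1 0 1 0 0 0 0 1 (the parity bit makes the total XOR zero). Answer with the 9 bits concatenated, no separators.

101000011

XOR of the 8 data bits: 1⊕0⊕1⊕0⊕0⊕0⊕0⊕1 = 1
Parity bit = 1 (so all 9 bits XOR to 0).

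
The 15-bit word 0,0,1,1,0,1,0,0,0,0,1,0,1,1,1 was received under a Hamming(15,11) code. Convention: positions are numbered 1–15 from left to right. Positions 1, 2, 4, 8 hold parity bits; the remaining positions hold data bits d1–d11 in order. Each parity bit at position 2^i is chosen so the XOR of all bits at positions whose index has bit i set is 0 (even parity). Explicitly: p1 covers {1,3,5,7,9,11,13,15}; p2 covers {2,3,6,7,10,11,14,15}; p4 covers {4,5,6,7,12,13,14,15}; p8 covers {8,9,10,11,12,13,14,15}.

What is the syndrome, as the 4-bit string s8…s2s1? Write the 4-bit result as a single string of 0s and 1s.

s1 (pos 1,3,5,7,9,11,13,15): 0⊕1⊕0⊕0⊕0⊕1⊕1⊕1 = 0
s2 (pos 2,3,6,7,10,11,14,15): 0⊕1⊕1⊕0⊕0⊕1⊕1⊕1 = 1
s4 (pos 4,5,6,7,12,13,14,15): 1⊕0⊕1⊕0⊕0⊕1⊕1⊕1 = 1
s8 (pos 8,9,10,11,12,13,14,15): 0⊕0⊕0⊕1⊕0⊕1⊕1⊕1 = 0
Syndrome s8…s1 = 0110 → error at position 6.

0110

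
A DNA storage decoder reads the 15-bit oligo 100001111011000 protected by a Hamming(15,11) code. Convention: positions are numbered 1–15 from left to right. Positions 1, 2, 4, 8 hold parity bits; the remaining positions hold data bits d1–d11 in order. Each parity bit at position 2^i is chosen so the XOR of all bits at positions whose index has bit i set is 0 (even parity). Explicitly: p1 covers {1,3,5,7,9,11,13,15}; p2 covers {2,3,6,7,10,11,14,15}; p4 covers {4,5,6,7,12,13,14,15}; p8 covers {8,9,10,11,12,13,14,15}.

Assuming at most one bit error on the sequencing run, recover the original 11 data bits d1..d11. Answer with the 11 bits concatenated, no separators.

s1 (pos 1,3,5,7,9,11,13,15): 1⊕0⊕0⊕1⊕1⊕1⊕0⊕0 = 0
s2 (pos 2,3,6,7,10,11,14,15): 0⊕0⊕1⊕1⊕0⊕1⊕0⊕0 = 1
s4 (pos 4,5,6,7,12,13,14,15): 0⊕0⊕1⊕1⊕1⊕0⊕0⊕0 = 1
s8 (pos 8,9,10,11,12,13,14,15): 1⊕1⊕0⊕1⊕1⊕0⊕0⊕0 = 0
Syndrome s8…s1 = 0110 → error at position 6.
Flip position 6: 100001111011000 → 100000111011000
Read data bits from positions 3,5,6,7,9,10,11,12,13,14,15: 00011011000

00011011000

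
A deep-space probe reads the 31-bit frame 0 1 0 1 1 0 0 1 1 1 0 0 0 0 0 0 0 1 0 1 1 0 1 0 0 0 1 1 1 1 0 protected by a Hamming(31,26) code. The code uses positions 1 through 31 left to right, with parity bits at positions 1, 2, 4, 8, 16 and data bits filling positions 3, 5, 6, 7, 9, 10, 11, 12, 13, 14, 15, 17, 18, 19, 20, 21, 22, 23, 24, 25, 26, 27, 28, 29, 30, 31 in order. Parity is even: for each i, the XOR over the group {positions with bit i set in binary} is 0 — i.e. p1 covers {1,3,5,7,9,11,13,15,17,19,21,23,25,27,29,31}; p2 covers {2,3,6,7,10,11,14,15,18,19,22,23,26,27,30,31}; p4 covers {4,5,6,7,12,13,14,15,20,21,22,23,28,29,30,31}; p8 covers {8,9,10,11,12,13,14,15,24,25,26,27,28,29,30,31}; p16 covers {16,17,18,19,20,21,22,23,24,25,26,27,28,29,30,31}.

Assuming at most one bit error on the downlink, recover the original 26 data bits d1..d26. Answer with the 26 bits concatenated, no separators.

s1 (pos 1,3,5,7,9,11,13,15,17,19,21,23,25,27,29,31): 0⊕0⊕1⊕0⊕1⊕0⊕0⊕0⊕0⊕0⊕1⊕1⊕0⊕1⊕1⊕0 = 0
s2 (pos 2,3,6,7,10,11,14,15,18,19,22,23,26,27,30,31): 1⊕0⊕0⊕0⊕1⊕0⊕0⊕0⊕1⊕0⊕0⊕1⊕0⊕1⊕1⊕0 = 0
s4 (pos 4,5,6,7,12,13,14,15,20,21,22,23,28,29,30,31): 1⊕1⊕0⊕0⊕0⊕0⊕0⊕0⊕1⊕1⊕0⊕1⊕1⊕1⊕1⊕0 = 0
s8 (pos 8,9,10,11,12,13,14,15,24,25,26,27,28,29,30,31): 1⊕1⊕1⊕0⊕0⊕0⊕0⊕0⊕0⊕0⊕0⊕1⊕1⊕1⊕1⊕0 = 1
s16 (pos 16,17,18,19,20,21,22,23,24,25,26,27,28,29,30,31): 0⊕0⊕1⊕0⊕1⊕1⊕0⊕1⊕0⊕0⊕0⊕1⊕1⊕1⊕1⊕0 = 0
Syndrome s16…s1 = 01000 → error at position 8.
Flip position 8: 0101100111000000010110100011110 → 0101100011000000010110100011110
Read data bits from positions 3,5,6,7,9,10,11,12,13,14,15,17,18,19,20,21,22,23,24,25,26,27,28,29,30,31: 01001100000010110100011110

01001100000010110100011110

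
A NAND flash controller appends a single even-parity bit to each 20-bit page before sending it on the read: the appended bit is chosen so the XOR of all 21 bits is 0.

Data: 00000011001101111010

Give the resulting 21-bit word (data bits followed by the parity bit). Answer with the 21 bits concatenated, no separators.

XOR of the 20 data bits: 0⊕0⊕0⊕0⊕0⊕0⊕1⊕1⊕0⊕0⊕1⊕1⊕0⊕1⊕1⊕1⊕1⊕0⊕1⊕0 = 1
Parity bit = 1 (so all 21 bits XOR to 0).

000000110011011110101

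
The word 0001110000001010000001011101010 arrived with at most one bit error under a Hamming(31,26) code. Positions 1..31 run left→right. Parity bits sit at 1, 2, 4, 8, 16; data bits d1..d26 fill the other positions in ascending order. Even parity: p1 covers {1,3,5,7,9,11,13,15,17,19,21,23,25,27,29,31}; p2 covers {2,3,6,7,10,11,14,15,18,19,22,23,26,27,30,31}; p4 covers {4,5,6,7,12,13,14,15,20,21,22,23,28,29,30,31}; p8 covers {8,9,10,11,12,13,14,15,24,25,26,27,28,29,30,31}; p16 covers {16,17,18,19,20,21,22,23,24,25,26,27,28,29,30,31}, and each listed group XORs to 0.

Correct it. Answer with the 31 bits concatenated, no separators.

s1 (pos 1,3,5,7,9,11,13,15,17,19,21,23,25,27,29,31): 0⊕0⊕1⊕0⊕0⊕0⊕1⊕1⊕0⊕0⊕0⊕0⊕1⊕0⊕0⊕0 = 0
s2 (pos 2,3,6,7,10,11,14,15,18,19,22,23,26,27,30,31): 0⊕0⊕1⊕0⊕0⊕0⊕0⊕1⊕0⊕0⊕1⊕0⊕1⊕0⊕1⊕0 = 1
s4 (pos 4,5,6,7,12,13,14,15,20,21,22,23,28,29,30,31): 1⊕1⊕1⊕0⊕0⊕1⊕0⊕1⊕0⊕0⊕1⊕0⊕1⊕0⊕1⊕0 = 0
s8 (pos 8,9,10,11,12,13,14,15,24,25,26,27,28,29,30,31): 0⊕0⊕0⊕0⊕0⊕1⊕0⊕1⊕1⊕1⊕1⊕0⊕1⊕0⊕1⊕0 = 1
s16 (pos 16,17,18,19,20,21,22,23,24,25,26,27,28,29,30,31): 0⊕0⊕0⊕0⊕0⊕0⊕1⊕0⊕1⊕1⊕1⊕0⊕1⊕0⊕1⊕0 = 0
Syndrome s16…s1 = 01010 → error at position 10.
Flip position 10: 0001110000001010000001011101010 → 0001110001001010000001011101010

0001110001001010000001011101010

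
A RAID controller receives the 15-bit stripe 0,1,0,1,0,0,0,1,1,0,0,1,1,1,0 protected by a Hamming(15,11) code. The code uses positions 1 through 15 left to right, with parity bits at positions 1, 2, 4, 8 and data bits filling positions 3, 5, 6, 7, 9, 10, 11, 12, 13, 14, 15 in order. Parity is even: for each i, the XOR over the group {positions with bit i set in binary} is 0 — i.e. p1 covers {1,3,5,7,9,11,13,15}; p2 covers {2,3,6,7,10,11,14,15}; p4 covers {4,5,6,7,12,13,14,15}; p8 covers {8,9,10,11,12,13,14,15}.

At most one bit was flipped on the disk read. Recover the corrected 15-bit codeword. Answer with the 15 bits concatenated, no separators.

010100001001110

s1 (pos 1,3,5,7,9,11,13,15): 0⊕0⊕0⊕0⊕1⊕0⊕1⊕0 = 0
s2 (pos 2,3,6,7,10,11,14,15): 1⊕0⊕0⊕0⊕0⊕0⊕1⊕0 = 0
s4 (pos 4,5,6,7,12,13,14,15): 1⊕0⊕0⊕0⊕1⊕1⊕1⊕0 = 0
s8 (pos 8,9,10,11,12,13,14,15): 1⊕1⊕0⊕0⊕1⊕1⊕1⊕0 = 1
Syndrome s8…s1 = 1000 → error at position 8.
Flip position 8: 010100011001110 → 010100001001110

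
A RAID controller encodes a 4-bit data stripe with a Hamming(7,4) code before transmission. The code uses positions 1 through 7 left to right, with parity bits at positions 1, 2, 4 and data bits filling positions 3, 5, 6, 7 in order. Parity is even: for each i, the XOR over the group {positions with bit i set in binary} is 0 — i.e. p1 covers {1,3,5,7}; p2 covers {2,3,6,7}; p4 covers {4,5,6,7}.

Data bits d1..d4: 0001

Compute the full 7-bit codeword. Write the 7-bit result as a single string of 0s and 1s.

1101001

Place data at non-parity positions: p1 p2 0 p4 0 0 1
p1 (pos 1,3,5,7): XOR of data positions = 0⊕0⊕1 = 1
p2 (pos 2,3,6,7): XOR of data positions = 0⊕0⊕1 = 1
p4 (pos 4,5,6,7): XOR of data positions = 0⊕0⊕1 = 1
Codeword: 1101001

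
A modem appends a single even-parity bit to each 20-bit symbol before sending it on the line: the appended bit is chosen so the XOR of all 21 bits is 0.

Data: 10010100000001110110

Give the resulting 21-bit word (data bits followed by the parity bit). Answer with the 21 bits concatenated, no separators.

100101000000011101100

XOR of the 20 data bits: 1⊕0⊕0⊕1⊕0⊕1⊕0⊕0⊕0⊕0⊕0⊕0⊕0⊕1⊕1⊕1⊕0⊕1⊕1⊕0 = 0
Parity bit = 0 (so all 21 bits XOR to 0).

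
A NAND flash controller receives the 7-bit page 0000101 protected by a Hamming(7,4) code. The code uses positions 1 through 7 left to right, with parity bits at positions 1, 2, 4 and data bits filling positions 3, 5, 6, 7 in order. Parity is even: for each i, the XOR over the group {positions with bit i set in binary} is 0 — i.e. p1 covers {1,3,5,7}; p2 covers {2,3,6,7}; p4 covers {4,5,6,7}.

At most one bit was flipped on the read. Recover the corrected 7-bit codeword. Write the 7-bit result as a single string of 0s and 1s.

0100101

s1 (pos 1,3,5,7): 0⊕0⊕1⊕1 = 0
s2 (pos 2,3,6,7): 0⊕0⊕0⊕1 = 1
s4 (pos 4,5,6,7): 0⊕1⊕0⊕1 = 0
Syndrome s4…s1 = 010 → error at position 2.
Flip position 2: 0000101 → 0100101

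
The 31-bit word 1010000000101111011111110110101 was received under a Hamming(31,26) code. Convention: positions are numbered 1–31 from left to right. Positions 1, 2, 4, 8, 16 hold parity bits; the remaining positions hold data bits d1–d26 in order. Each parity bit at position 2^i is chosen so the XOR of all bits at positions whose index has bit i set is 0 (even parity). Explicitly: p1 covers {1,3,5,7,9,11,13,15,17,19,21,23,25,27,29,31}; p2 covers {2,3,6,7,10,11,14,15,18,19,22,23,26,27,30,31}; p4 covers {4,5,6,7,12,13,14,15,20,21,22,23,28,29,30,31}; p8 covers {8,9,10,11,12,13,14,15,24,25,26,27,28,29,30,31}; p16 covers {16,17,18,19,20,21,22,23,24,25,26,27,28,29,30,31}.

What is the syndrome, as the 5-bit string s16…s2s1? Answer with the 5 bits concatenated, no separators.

s1 (pos 1,3,5,7,9,11,13,15,17,19,21,23,25,27,29,31): 1⊕1⊕0⊕0⊕0⊕1⊕1⊕1⊕0⊕1⊕1⊕1⊕0⊕1⊕1⊕1 = 1
s2 (pos 2,3,6,7,10,11,14,15,18,19,22,23,26,27,30,31): 0⊕1⊕0⊕0⊕0⊕1⊕1⊕1⊕1⊕1⊕1⊕1⊕1⊕1⊕0⊕1 = 1
s4 (pos 4,5,6,7,12,13,14,15,20,21,22,23,28,29,30,31): 0⊕0⊕0⊕0⊕0⊕1⊕1⊕1⊕1⊕1⊕1⊕1⊕0⊕1⊕0⊕1 = 1
s8 (pos 8,9,10,11,12,13,14,15,24,25,26,27,28,29,30,31): 0⊕0⊕0⊕1⊕0⊕1⊕1⊕1⊕1⊕0⊕1⊕1⊕0⊕1⊕0⊕1 = 1
s16 (pos 16,17,18,19,20,21,22,23,24,25,26,27,28,29,30,31): 1⊕0⊕1⊕1⊕1⊕1⊕1⊕1⊕1⊕0⊕1⊕1⊕0⊕1⊕0⊕1 = 0
Syndrome s16…s1 = 01111 → error at position 15.

01111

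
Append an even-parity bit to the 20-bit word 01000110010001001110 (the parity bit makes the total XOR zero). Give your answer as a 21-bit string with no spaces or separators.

XOR of the 20 data bits: 0⊕1⊕0⊕0⊕0⊕1⊕1⊕0⊕0⊕1⊕0⊕0⊕0⊕1⊕0⊕0⊕1⊕1⊕1⊕0 = 0
Parity bit = 0 (so all 21 bits XOR to 0).

010001100100010011100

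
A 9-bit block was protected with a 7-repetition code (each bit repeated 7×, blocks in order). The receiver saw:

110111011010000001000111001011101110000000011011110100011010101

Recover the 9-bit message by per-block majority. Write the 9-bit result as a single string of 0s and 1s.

100110101

Block 1 (1101110): 5 ones → 1
Block 2 (1101000): 3 ones → 0
Block 3 (0001000): 1 one → 0
Block 4 (1110010): 4 ones → 1
Block 5 (1110111): 6 ones → 1
Block 6 (0000000): 0 ones → 0
Block 7 (0110111): 5 ones → 1
Block 8 (1010001): 3 ones → 0
Block 9 (1010101): 4 ones → 1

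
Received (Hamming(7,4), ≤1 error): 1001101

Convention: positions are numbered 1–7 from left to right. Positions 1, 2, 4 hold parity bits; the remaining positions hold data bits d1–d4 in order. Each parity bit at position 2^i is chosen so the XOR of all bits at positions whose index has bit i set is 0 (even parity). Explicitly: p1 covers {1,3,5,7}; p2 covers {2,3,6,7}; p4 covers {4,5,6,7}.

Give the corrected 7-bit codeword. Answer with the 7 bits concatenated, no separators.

1001100

s1 (pos 1,3,5,7): 1⊕0⊕1⊕1 = 1
s2 (pos 2,3,6,7): 0⊕0⊕0⊕1 = 1
s4 (pos 4,5,6,7): 1⊕1⊕0⊕1 = 1
Syndrome s4…s1 = 111 → error at position 7.
Flip position 7: 1001101 → 1001100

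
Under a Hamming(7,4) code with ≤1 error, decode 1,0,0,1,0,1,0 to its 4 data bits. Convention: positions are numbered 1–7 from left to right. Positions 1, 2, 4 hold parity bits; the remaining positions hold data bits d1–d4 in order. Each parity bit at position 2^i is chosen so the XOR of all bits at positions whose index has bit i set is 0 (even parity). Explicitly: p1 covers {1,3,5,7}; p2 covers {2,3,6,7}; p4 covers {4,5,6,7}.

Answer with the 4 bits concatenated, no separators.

1010

s1 (pos 1,3,5,7): 1⊕0⊕0⊕0 = 1
s2 (pos 2,3,6,7): 0⊕0⊕1⊕0 = 1
s4 (pos 4,5,6,7): 1⊕0⊕1⊕0 = 0
Syndrome s4…s1 = 011 → error at position 3.
Flip position 3: 1001010 → 1011010
Read data bits from positions 3,5,6,7: 1010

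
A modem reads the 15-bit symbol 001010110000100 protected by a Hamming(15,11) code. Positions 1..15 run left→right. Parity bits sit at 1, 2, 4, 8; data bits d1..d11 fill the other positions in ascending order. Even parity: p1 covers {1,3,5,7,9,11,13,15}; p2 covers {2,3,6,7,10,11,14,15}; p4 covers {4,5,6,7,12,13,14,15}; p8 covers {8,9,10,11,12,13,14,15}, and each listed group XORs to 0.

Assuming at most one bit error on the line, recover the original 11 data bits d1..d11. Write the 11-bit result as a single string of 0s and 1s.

11010000100

s1 (pos 1,3,5,7,9,11,13,15): 0⊕1⊕1⊕1⊕0⊕0⊕1⊕0 = 0
s2 (pos 2,3,6,7,10,11,14,15): 0⊕1⊕0⊕1⊕0⊕0⊕0⊕0 = 0
s4 (pos 4,5,6,7,12,13,14,15): 0⊕1⊕0⊕1⊕0⊕1⊕0⊕0 = 1
s8 (pos 8,9,10,11,12,13,14,15): 1⊕0⊕0⊕0⊕0⊕1⊕0⊕0 = 0
Syndrome s8…s1 = 0100 → error at position 4.
Flip position 4: 001010110000100 → 001110110000100
Read data bits from positions 3,5,6,7,9,10,11,12,13,14,15: 11010000100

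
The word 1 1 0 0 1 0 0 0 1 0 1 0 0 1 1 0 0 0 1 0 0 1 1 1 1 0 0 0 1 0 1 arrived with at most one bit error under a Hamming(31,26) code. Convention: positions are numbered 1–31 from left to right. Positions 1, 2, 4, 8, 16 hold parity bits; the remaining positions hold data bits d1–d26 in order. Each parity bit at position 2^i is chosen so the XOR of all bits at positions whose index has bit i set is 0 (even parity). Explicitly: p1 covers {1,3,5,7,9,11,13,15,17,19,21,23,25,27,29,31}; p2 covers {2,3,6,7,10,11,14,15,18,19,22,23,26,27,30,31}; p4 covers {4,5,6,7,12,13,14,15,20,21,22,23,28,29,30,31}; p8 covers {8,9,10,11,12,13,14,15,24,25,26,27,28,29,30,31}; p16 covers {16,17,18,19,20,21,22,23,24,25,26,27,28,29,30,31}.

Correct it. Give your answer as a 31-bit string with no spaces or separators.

s1 (pos 1,3,5,7,9,11,13,15,17,19,21,23,25,27,29,31): 1⊕0⊕1⊕0⊕1⊕1⊕0⊕1⊕0⊕1⊕0⊕1⊕1⊕0⊕1⊕1 = 0
s2 (pos 2,3,6,7,10,11,14,15,18,19,22,23,26,27,30,31): 1⊕0⊕0⊕0⊕0⊕1⊕1⊕1⊕0⊕1⊕1⊕1⊕0⊕0⊕0⊕1 = 0
s4 (pos 4,5,6,7,12,13,14,15,20,21,22,23,28,29,30,31): 0⊕1⊕0⊕0⊕0⊕0⊕1⊕1⊕0⊕0⊕1⊕1⊕0⊕1⊕0⊕1 = 1
s8 (pos 8,9,10,11,12,13,14,15,24,25,26,27,28,29,30,31): 0⊕1⊕0⊕1⊕0⊕0⊕1⊕1⊕1⊕1⊕0⊕0⊕0⊕1⊕0⊕1 = 0
s16 (pos 16,17,18,19,20,21,22,23,24,25,26,27,28,29,30,31): 0⊕0⊕0⊕1⊕0⊕0⊕1⊕1⊕1⊕1⊕0⊕0⊕0⊕1⊕0⊕1 = 1
Syndrome s16…s1 = 10100 → error at position 20.
Flip position 20: 1100100010100110001001111000101 → 1100100010100110001101111000101

1100100010100110001101111000101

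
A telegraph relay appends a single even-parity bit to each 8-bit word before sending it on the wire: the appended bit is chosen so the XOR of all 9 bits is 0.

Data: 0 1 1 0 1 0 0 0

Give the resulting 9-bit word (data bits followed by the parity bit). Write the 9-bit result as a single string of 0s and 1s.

011010001

XOR of the 8 data bits: 0⊕1⊕1⊕0⊕1⊕0⊕0⊕0 = 1
Parity bit = 1 (so all 9 bits XOR to 0).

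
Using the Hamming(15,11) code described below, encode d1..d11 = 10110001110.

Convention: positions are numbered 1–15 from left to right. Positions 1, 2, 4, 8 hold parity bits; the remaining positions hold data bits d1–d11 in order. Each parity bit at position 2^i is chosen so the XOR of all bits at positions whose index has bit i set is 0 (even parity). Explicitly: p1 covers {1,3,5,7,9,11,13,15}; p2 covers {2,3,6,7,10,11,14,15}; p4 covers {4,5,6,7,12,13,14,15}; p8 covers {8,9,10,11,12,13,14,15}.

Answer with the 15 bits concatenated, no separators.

101101110001110

Place data at non-parity positions: p1 p2 1 p4 0 1 1 p8 0 0 0 1 1 1 0
p1 (pos 1,3,5,7,9,11,13,15): XOR of data positions = 1⊕0⊕1⊕0⊕0⊕1⊕0 = 1
p2 (pos 2,3,6,7,10,11,14,15): XOR of data positions = 1⊕1⊕1⊕0⊕0⊕1⊕0 = 0
p4 (pos 4,5,6,7,12,13,14,15): XOR of data positions = 0⊕1⊕1⊕1⊕1⊕1⊕0 = 1
p8 (pos 8,9,10,11,12,13,14,15): XOR of data positions = 0⊕0⊕0⊕1⊕1⊕1⊕0 = 1
Codeword: 101101110001110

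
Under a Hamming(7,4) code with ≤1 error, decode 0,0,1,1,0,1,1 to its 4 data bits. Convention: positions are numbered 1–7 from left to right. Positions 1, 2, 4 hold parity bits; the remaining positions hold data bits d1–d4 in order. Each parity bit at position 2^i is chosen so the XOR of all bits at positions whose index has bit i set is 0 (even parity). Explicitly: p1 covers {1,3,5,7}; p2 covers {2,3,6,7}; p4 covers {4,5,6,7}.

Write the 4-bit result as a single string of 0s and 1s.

s1 (pos 1,3,5,7): 0⊕1⊕0⊕1 = 0
s2 (pos 2,3,6,7): 0⊕1⊕1⊕1 = 1
s4 (pos 4,5,6,7): 1⊕0⊕1⊕1 = 1
Syndrome s4…s1 = 110 → error at position 6.
Flip position 6: 0011011 → 0011001
Read data bits from positions 3,5,6,7: 1001

1001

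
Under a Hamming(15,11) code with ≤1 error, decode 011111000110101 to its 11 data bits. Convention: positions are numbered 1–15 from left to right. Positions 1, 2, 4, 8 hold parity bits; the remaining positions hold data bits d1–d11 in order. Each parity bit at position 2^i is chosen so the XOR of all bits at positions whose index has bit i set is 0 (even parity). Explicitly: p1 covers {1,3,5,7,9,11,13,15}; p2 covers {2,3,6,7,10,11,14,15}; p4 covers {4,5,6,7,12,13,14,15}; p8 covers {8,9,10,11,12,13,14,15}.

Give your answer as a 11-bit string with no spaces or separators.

10100110101

s1 (pos 1,3,5,7,9,11,13,15): 0⊕1⊕1⊕0⊕0⊕1⊕1⊕1 = 1
s2 (pos 2,3,6,7,10,11,14,15): 1⊕1⊕1⊕0⊕1⊕1⊕0⊕1 = 0
s4 (pos 4,5,6,7,12,13,14,15): 1⊕1⊕1⊕0⊕0⊕1⊕0⊕1 = 1
s8 (pos 8,9,10,11,12,13,14,15): 0⊕0⊕1⊕1⊕0⊕1⊕0⊕1 = 0
Syndrome s8…s1 = 0101 → error at position 5.
Flip position 5: 011111000110101 → 011101000110101
Read data bits from positions 3,5,6,7,9,10,11,12,13,14,15: 10100110101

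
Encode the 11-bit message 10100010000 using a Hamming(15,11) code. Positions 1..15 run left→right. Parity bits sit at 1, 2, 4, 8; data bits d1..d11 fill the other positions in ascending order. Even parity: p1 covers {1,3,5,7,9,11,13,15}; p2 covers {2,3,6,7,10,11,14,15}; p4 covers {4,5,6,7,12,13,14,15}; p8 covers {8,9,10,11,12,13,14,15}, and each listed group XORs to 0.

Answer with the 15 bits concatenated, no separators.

011101010010000

Place data at non-parity positions: p1 p2 1 p4 0 1 0 p8 0 0 1 0 0 0 0
p1 (pos 1,3,5,7,9,11,13,15): XOR of data positions = 1⊕0⊕0⊕0⊕1⊕0⊕0 = 0
p2 (pos 2,3,6,7,10,11,14,15): XOR of data positions = 1⊕1⊕0⊕0⊕1⊕0⊕0 = 1
p4 (pos 4,5,6,7,12,13,14,15): XOR of data positions = 0⊕1⊕0⊕0⊕0⊕0⊕0 = 1
p8 (pos 8,9,10,11,12,13,14,15): XOR of data positions = 0⊕0⊕1⊕0⊕0⊕0⊕0 = 1
Codeword: 011101010010000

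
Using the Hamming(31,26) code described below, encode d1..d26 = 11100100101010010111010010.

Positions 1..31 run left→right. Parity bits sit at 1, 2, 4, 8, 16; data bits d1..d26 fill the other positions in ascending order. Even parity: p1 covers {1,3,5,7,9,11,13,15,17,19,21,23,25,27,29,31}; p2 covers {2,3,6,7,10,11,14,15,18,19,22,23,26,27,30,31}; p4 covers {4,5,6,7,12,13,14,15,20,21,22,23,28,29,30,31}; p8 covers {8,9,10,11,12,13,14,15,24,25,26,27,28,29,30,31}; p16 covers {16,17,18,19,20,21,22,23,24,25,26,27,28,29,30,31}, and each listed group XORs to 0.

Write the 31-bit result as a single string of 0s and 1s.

Place data at non-parity positions: p1 p2 1 p4 1 1 0 p8 0 1 0 0 1 0 1 p16 0 1 0 0 1 0 1 1 1 0 1 0 0 1 0
p1 (pos 1,3,5,7,9,11,13,15,17,19,21,23,25,27,29,31): XOR of data positions = 1⊕1⊕0⊕0⊕0⊕1⊕1⊕0⊕0⊕1⊕1⊕1⊕1⊕0⊕0 = 0
p2 (pos 2,3,6,7,10,11,14,15,18,19,22,23,26,27,30,31): XOR of data positions = 1⊕1⊕0⊕1⊕0⊕0⊕1⊕1⊕0⊕0⊕1⊕0⊕1⊕1⊕0 = 0
p4 (pos 4,5,6,7,12,13,14,15,20,21,22,23,28,29,30,31): XOR of data positions = 1⊕1⊕0⊕0⊕1⊕0⊕1⊕0⊕1⊕0⊕1⊕0⊕0⊕1⊕0 = 1
p8 (pos 8,9,10,11,12,13,14,15,24,25,26,27,28,29,30,31): XOR of data positions = 0⊕1⊕0⊕0⊕1⊕0⊕1⊕1⊕1⊕0⊕1⊕0⊕0⊕1⊕0 = 1
p16 (pos 16,17,18,19,20,21,22,23,24,25,26,27,28,29,30,31): XOR of data positions = 0⊕1⊕0⊕0⊕1⊕0⊕1⊕1⊕1⊕0⊕1⊕0⊕0⊕1⊕0 = 1
Codeword: 0011110101001011010010111010010

0011110101001011010010111010010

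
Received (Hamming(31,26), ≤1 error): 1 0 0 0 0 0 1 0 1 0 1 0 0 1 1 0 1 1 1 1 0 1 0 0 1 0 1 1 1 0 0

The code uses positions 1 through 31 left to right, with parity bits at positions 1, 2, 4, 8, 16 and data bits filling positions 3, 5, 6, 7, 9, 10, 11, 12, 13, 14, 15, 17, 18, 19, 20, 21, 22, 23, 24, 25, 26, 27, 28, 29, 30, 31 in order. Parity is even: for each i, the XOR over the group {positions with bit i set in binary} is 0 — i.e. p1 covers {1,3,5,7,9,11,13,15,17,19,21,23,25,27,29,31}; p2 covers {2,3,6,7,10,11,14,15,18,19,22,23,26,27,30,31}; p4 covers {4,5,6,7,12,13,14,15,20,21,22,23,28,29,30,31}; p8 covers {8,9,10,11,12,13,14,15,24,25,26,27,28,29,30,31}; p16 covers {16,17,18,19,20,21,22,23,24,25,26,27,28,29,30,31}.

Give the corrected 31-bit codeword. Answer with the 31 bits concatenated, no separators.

1000001010100110111001001011100

s1 (pos 1,3,5,7,9,11,13,15,17,19,21,23,25,27,29,31): 1⊕0⊕0⊕1⊕1⊕1⊕0⊕1⊕1⊕1⊕0⊕0⊕1⊕1⊕1⊕0 = 0
s2 (pos 2,3,6,7,10,11,14,15,18,19,22,23,26,27,30,31): 0⊕0⊕0⊕1⊕0⊕1⊕1⊕1⊕1⊕1⊕1⊕0⊕0⊕1⊕0⊕0 = 0
s4 (pos 4,5,6,7,12,13,14,15,20,21,22,23,28,29,30,31): 0⊕0⊕0⊕1⊕0⊕0⊕1⊕1⊕1⊕0⊕1⊕0⊕1⊕1⊕0⊕0 = 1
s8 (pos 8,9,10,11,12,13,14,15,24,25,26,27,28,29,30,31): 0⊕1⊕0⊕1⊕0⊕0⊕1⊕1⊕0⊕1⊕0⊕1⊕1⊕1⊕0⊕0 = 0
s16 (pos 16,17,18,19,20,21,22,23,24,25,26,27,28,29,30,31): 0⊕1⊕1⊕1⊕1⊕0⊕1⊕0⊕0⊕1⊕0⊕1⊕1⊕1⊕0⊕0 = 1
Syndrome s16…s1 = 10100 → error at position 20.
Flip position 20: 1000001010100110111101001011100 → 1000001010100110111001001011100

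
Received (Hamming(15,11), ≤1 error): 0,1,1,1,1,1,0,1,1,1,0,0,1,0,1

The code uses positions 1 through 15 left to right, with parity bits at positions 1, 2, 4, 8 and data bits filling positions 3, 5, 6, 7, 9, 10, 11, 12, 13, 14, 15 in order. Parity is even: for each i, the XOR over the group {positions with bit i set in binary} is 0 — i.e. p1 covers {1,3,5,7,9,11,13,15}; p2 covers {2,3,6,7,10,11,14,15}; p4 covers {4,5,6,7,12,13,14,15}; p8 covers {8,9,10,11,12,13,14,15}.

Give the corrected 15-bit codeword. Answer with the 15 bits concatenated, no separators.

s1 (pos 1,3,5,7,9,11,13,15): 0⊕1⊕1⊕0⊕1⊕0⊕1⊕1 = 1
s2 (pos 2,3,6,7,10,11,14,15): 1⊕1⊕1⊕0⊕1⊕0⊕0⊕1 = 1
s4 (pos 4,5,6,7,12,13,14,15): 1⊕1⊕1⊕0⊕0⊕1⊕0⊕1 = 1
s8 (pos 8,9,10,11,12,13,14,15): 1⊕1⊕1⊕0⊕0⊕1⊕0⊕1 = 1
Syndrome s8…s1 = 1111 → error at position 15.
Flip position 15: 011111011100101 → 011111011100100

011111011100100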